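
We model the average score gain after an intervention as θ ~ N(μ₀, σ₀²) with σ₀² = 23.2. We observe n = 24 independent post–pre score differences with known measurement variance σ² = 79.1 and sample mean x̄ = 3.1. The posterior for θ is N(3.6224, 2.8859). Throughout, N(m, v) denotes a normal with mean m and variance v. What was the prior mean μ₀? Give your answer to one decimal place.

μ₀ = 7.3

The posterior mean is a precision-weighted average: μ_n = (τ₀μ₀ + τ_data·x̄)/(τ₀+τ_data), with τ₀=1/σ₀² and τ_data=n/σ².
Here τ₀ = 1/23.2 = 0.043103 and τ_data = 24/79.1 = 0.303413, so τ_n = 0.346516.
Rearranging for μ₀: μ₀ = (μ_n·τ_n − τ_data·x̄)/τ₀ = (3.6224·0.346516 − 0.303413·3.1) / 0.043103 = 0.314639/0.043103 ≈ 7.3.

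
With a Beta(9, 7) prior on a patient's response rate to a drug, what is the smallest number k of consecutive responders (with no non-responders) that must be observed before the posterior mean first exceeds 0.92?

k = 72

After k responders and 0 non-responders the posterior is Beta(9+k, 7), with mean (9+k)/(9+7+k).
Set (9+k)/(16+k) > 0.92 and solve: k > (0.92·16 − 9)/(1 − 0.92) = 71.500.
The smallest integer exceeding 71.500 is 72.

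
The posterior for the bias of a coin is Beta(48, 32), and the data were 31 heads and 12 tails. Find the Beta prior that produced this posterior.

Under Beta–binomial conjugacy the posterior parameters are (α+s, β+f).
So α = 48 − 31 = 17 and β = 32 − 12 = 20.

Beta(17, 20)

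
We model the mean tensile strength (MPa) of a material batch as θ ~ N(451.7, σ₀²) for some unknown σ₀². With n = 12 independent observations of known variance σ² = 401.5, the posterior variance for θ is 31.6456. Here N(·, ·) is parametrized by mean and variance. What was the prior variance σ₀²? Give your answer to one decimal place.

For the Normal–Normal model with known σ², precisions add: τ_n = τ₀ + n/σ².
So 1/σ₀² = 1/31.6456 − 12/401.5 = 0.031600 − 0.029888 = 0.001712.
Hence σ₀² = 1/0.001712 ≈ 584.1.

σ₀² = 584.1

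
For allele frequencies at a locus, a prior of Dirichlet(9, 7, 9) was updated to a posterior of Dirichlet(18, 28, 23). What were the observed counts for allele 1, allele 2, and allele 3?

counts (9, 21, 14)

For a Dirichlet(α) prior with multinomial counts c, the posterior is Dirichlet(α + c) componentwise.
Counts are posterior − prior componentwise: 18−9=9, 28−7=21, 23−9=14.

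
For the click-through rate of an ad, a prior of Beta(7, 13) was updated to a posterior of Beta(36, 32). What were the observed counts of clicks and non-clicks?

Beta is conjugate to the binomial likelihood: posterior = Beta(a+s, b+f).
So s = 36 − 7 = 29 and f = 32 − 13 = 19.

29 clicks and 19 non-clicks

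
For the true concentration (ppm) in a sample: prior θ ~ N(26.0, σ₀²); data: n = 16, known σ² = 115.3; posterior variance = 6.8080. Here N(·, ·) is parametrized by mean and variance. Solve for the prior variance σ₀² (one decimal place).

σ₀² = 123.2

Posterior precision equals prior precision plus data precision: 1/σ_n² = 1/σ₀² + n/σ².
So 1/σ₀² = 1/6.8080 − 16/115.3 = 0.146886 − 0.138768 = 0.008118.
Hence σ₀² = 1/0.008118 ≈ 123.2.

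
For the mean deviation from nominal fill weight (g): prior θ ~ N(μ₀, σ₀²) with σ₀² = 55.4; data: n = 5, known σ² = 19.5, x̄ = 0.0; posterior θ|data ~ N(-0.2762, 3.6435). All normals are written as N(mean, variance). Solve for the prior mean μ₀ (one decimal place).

μ₀ = -4.2

The posterior mean is a precision-weighted average: μ_n = (τ₀μ₀ + τ_data·x̄)/(τ₀+τ_data), with τ₀=1/σ₀² and τ_data=n/σ².
Here τ₀ = 1/55.4 = 0.018051 and τ_data = 5/19.5 = 0.256410, so τ_n = 0.274461.
Rearranging for μ₀: μ₀ = (μ_n·τ_n − τ_data·x̄)/τ₀ = (-0.2762·0.274461 − 0.256410·0.0) / 0.018051 = -0.075806/0.018051 ≈ -4.2.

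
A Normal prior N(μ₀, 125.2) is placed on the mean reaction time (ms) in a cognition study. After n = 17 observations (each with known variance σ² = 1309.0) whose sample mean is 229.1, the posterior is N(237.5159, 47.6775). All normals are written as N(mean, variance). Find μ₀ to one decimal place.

With known observation variance, the Normal–Normal posterior has precision τ_n = τ₀ + n/σ² and mean μ_n = (τ₀μ₀ + (n/σ²)x̄)/τ_n.
Here τ₀ = 1/125.2 = 0.007987 and τ_data = 17/1309.0 = 0.012987, so τ_n = 0.020974.
Rearranging for μ₀: μ₀ = (μ_n·τ_n − τ_data·x̄)/τ₀ = (237.5159·0.020974 − 0.012987·229.1) / 0.007987 = 2.006337/0.007987 ≈ 251.2.

μ₀ = 251.2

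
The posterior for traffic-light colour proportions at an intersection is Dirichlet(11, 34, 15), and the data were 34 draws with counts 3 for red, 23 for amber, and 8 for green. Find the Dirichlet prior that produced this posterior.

Dirichlet(8, 11, 7)

For a Dirichlet(α) prior with multinomial counts c, the posterior is Dirichlet(α + c) componentwise.
Subtract each count from the matching posterior parameter: 11−3=8, 34−23=11, 15−8=7.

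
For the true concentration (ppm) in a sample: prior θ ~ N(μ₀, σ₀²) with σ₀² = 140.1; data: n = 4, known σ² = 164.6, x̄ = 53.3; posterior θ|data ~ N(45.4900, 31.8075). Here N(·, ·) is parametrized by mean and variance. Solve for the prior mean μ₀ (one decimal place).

μ₀ = 18.9

With known observation variance, the Normal–Normal posterior has precision τ_n = τ₀ + n/σ² and mean μ_n = (τ₀μ₀ + (n/σ²)x̄)/τ_n.
Here τ₀ = 1/140.1 = 0.007138 and τ_data = 4/164.6 = 0.024301, so τ_n = 0.031439.
Rearranging for μ₀: μ₀ = (μ_n·τ_n − τ_data·x̄)/τ₀ = (45.4900·0.031439 − 0.024301·53.3) / 0.007138 = 0.134917/0.007138 ≈ 18.9.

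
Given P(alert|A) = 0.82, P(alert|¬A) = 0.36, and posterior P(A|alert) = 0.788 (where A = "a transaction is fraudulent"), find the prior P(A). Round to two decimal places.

Bayes' rule in odds form gives O(A|E) = O(A)·[P(E|A)/P(E|¬A)], hence O(A) = O(A|E)/LR.
Posterior odds = 0.788/(1−0.788) = 3.7170. LR = 0.82/0.36 = 2.2778.
Prior odds = 3.7170/2.2778 = 1.6318, so P(A) = 1.6318/(1+1.6318) ≈ 0.62.

P(A) = 0.62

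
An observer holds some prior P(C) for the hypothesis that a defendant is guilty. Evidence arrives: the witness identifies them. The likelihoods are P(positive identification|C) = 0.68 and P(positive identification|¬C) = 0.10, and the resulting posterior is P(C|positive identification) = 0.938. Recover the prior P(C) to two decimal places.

P(C) = 0.69

In odds form, posterior odds = prior odds × likelihood ratio, so prior odds = posterior odds ÷ LR.
Posterior odds = 0.938/(1−0.938) = 15.1290. LR = 0.68/0.10 = 6.8000.
Prior odds = 15.1290/6.8000 = 2.2249, so P(C) = 2.2249/(1+2.2249) ≈ 0.69.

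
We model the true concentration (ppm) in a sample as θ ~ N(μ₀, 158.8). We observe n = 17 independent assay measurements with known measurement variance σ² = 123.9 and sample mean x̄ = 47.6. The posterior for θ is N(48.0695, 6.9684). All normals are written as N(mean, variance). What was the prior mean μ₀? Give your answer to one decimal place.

The posterior mean is a precision-weighted average: μ_n = (τ₀μ₀ + τ_data·x̄)/(τ₀+τ_data), with τ₀=1/σ₀² and τ_data=n/σ².
Here τ₀ = 1/158.8 = 0.006297 and τ_data = 17/123.9 = 0.137207, so τ_n = 0.143504.
Rearranging for μ₀: μ₀ = (μ_n·τ_n − τ_data·x̄)/τ₀ = (48.0695·0.143504 − 0.137207·47.6) / 0.006297 = 0.367112/0.006297 ≈ 58.3.

μ₀ = 58.3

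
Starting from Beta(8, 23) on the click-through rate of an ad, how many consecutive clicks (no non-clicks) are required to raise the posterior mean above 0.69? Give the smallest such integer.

After k clicks and 0 non-clicks the posterior is Beta(8+k, 23), with mean (8+k)/(8+23+k).
Set (8+k)/(31+k) > 0.69 and solve: k > (0.69·31 − 8)/(1 − 0.69) = 43.194.
The smallest integer exceeding 43.194 is 44.

k = 44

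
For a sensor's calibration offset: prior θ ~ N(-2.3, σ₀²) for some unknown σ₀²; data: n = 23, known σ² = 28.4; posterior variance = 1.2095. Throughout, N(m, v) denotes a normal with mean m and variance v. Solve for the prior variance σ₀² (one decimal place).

For the Normal–Normal model with known σ², precisions add: τ_n = τ₀ + n/σ².
So 1/σ₀² = 1/1.2095 − 23/28.4 = 0.826788 − 0.809859 = 0.016929.
Hence σ₀² = 1/0.016929 ≈ 59.1.

σ₀² = 59.1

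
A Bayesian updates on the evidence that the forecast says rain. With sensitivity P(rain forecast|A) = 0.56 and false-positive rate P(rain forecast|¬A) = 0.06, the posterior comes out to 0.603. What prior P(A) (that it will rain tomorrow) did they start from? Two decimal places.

P(A) = 0.14

In odds form, posterior odds = prior odds × likelihood ratio, so prior odds = posterior odds ÷ LR.
Posterior odds = 0.603/(1−0.603) = 1.5189. LR = 0.56/0.06 = 9.3333.
Prior odds = 1.5189/9.3333 = 0.1627, so P(A) = 0.1627/(1+0.1627) ≈ 0.14.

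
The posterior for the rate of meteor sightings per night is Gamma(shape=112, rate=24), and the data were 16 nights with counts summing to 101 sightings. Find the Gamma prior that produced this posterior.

A Gamma(α, β) prior (rate parametrization) on a Poisson rate with n observations summing to S gives posterior Gamma(α+S, β+n).
So α = 112 − 101 = 11 and β = 24 − 16 = 8.

Gamma(shape=11, rate=8)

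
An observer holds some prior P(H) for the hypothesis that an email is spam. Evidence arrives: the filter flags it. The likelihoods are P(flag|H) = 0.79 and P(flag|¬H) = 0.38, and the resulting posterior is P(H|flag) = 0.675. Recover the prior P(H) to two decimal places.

P(H) = 0.50

In odds form, posterior odds = prior odds × likelihood ratio, so prior odds = posterior odds ÷ LR.
Posterior odds = 0.675/(1−0.675) = 2.0769. LR = 0.79/0.38 = 2.0789.
Prior odds = 2.0769/2.0789 = 0.9990, so P(H) = 0.9990/(1+0.9990) ≈ 0.50.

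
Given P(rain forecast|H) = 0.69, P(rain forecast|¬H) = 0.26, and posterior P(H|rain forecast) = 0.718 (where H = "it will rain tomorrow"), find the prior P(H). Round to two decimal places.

P(H) = 0.49

In odds form, posterior odds = prior odds × likelihood ratio, so prior odds = posterior odds ÷ LR.
Posterior odds = 0.718/(1−0.718) = 2.5461. LR = 0.69/0.26 = 2.6538.
Prior odds = 2.5461/2.6538 = 0.9594, so P(H) = 0.9594/(1+0.9594) ≈ 0.49.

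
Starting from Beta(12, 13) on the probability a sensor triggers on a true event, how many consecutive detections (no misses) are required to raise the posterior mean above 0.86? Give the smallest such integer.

After k detections and 0 misses the posterior is Beta(12+k, 13), with mean (12+k)/(12+13+k).
Set (12+k)/(25+k) > 0.86 and solve: k > (0.86·25 − 12)/(1 − 0.86) = 67.857.
The smallest integer exceeding 67.857 is 68, and checking k=68: (80)/(93) = 0.8602 > 0.86.

k = 68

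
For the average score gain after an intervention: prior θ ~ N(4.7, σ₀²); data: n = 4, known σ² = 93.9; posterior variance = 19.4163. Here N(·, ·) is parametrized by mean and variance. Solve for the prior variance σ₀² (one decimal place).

Posterior precision equals prior precision plus data precision: 1/σ_n² = 1/σ₀² + n/σ².
So 1/σ₀² = 1/19.4163 − 4/93.9 = 0.051503 − 0.042599 = 0.008904.
Hence σ₀² = 1/0.008904 ≈ 112.3.

σ₀² = 112.3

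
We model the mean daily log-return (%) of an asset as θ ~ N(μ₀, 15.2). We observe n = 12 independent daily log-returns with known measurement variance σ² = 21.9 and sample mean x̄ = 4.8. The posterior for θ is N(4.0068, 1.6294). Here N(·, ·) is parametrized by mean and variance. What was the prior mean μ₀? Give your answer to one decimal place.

μ₀ = -2.6

With known observation variance, the Normal–Normal posterior has precision τ_n = τ₀ + n/σ² and mean μ_n = (τ₀μ₀ + (n/σ²)x̄)/τ_n.
Here τ₀ = 1/15.2 = 0.065789 and τ_data = 12/21.9 = 0.547945, so τ_n = 0.613734.
Rearranging for μ₀: μ₀ = (μ_n·τ_n − τ_data·x̄)/τ₀ = (4.0068·0.613734 − 0.547945·4.8) / 0.065789 = -0.171027/0.065789 ≈ -2.6.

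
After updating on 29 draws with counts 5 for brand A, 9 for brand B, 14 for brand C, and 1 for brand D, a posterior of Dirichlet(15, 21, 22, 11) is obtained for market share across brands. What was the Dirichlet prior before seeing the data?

For a Dirichlet(α) prior with multinomial counts c, the posterior is Dirichlet(α + c) componentwise.
Subtract each count from the matching posterior parameter: 15−5=10, 21−9=12, 22−14=8, 11−1=10.

Dirichlet(10, 12, 8, 10)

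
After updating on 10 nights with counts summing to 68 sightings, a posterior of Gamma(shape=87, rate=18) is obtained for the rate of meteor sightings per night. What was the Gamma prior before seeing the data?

Gamma(shape=19, rate=8)

A Gamma(α, β) prior (rate parametrization) on a Poisson rate with n observations summing to S gives posterior Gamma(α+S, β+n).
So α = 87 − 68 = 19 and β = 18 − 10 = 8.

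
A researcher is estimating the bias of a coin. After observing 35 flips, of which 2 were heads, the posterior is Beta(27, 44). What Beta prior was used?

Beta is conjugate to the binomial likelihood: posterior = Beta(α+s, β+f).
Subtract the data counts: 27−2=25, 44−33=11.

Beta(25, 11)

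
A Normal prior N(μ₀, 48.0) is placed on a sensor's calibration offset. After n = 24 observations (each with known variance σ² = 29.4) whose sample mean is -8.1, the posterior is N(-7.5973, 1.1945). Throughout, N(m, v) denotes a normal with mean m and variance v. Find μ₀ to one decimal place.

μ₀ = 12.1

The posterior mean is a precision-weighted average: μ_n = (τ₀μ₀ + τ_data·x̄)/(τ₀+τ_data), with τ₀=1/σ₀² and τ_data=n/σ².
Here τ₀ = 1/48.0 = 0.020833 and τ_data = 24/29.4 = 0.816327, so τ_n = 0.837160.
Rearranging for μ₀: μ₀ = (μ_n·τ_n − τ_data·x̄)/τ₀ = (-7.5973·0.837160 − 0.816327·-8.1) / 0.020833 = 0.252093/0.020833 ≈ 12.1.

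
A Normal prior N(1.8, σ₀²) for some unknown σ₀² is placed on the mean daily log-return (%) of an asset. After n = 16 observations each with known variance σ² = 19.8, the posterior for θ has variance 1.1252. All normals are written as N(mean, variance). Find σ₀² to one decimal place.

σ₀² = 12.4

For the Normal–Normal model with known σ², precisions add: τ_n = τ₀ + n/σ².
So 1/σ₀² = 1/1.1252 − 16/19.8 = 0.888731 − 0.808081 = 0.080650.
Hence σ₀² = 1/0.080650 ≈ 12.4.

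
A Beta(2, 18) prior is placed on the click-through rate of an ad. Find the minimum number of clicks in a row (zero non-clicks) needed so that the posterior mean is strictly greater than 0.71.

k = 43

After k clicks and 0 non-clicks the posterior is Beta(2+k, 18), with mean (2+k)/(2+18+k).
Set (2+k)/(20+k) > 0.71 and solve: k > (0.71·20 − 2)/(1 − 0.71) = 42.069.
The smallest integer exceeding 42.069 is 43, and checking k=43: (45)/(63) = 0.7143 > 0.71.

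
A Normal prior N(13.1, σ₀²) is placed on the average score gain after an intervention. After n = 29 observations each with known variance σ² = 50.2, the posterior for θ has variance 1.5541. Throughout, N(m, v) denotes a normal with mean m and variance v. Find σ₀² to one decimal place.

σ₀² = 15.2

For the Normal–Normal model with known σ², precisions add: τ_n = τ₀ + n/σ².
So 1/σ₀² = 1/1.5541 − 29/50.2 = 0.643459 − 0.577689 = 0.065770.
Hence σ₀² = 1/0.065770 ≈ 15.2.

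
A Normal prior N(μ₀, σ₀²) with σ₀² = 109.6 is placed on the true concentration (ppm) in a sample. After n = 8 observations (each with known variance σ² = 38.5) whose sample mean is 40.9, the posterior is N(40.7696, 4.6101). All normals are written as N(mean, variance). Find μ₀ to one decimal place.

μ₀ = 37.8

The posterior mean is a precision-weighted average: μ_n = (τ₀μ₀ + τ_data·x̄)/(τ₀+τ_data), with τ₀=1/σ₀² and τ_data=n/σ².
Here τ₀ = 1/109.6 = 0.009124 and τ_data = 8/38.5 = 0.207792, so τ_n = 0.216916.
Rearranging for μ₀: μ₀ = (μ_n·τ_n − τ_data·x̄)/τ₀ = (40.7696·0.216916 − 0.207792·40.9) / 0.009124 = 0.344886/0.009124 ≈ 37.8.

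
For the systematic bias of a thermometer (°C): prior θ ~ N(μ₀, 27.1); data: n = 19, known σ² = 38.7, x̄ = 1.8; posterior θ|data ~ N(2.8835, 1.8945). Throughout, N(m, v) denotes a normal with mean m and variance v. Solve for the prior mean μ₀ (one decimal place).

The posterior mean is a precision-weighted average: μ_n = (τ₀μ₀ + τ_data·x̄)/(τ₀+τ_data), with τ₀=1/σ₀² and τ_data=n/σ².
Here τ₀ = 1/27.1 = 0.036900 and τ_data = 19/38.7 = 0.490956, so τ_n = 0.527856.
Rearranging for μ₀: μ₀ = (μ_n·τ_n − τ_data·x̄)/τ₀ = (2.8835·0.527856 − 0.490956·1.8) / 0.036900 = 0.638352/0.036900 ≈ 17.3.

μ₀ = 17.3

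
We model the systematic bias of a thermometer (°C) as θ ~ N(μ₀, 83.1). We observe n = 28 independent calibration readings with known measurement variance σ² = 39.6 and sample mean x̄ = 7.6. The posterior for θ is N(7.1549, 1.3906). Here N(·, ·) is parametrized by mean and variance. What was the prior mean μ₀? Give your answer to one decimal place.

The posterior mean is a precision-weighted average: μ_n = (τ₀μ₀ + τ_data·x̄)/(τ₀+τ_data), with τ₀=1/σ₀² and τ_data=n/σ².
Here τ₀ = 1/83.1 = 0.012034 and τ_data = 28/39.6 = 0.707071, so τ_n = 0.719105.
Rearranging for μ₀: μ₀ = (μ_n·τ_n − τ_data·x̄)/τ₀ = (7.1549·0.719105 − 0.707071·7.6) / 0.012034 = -0.228615/0.012034 ≈ -19.0.

μ₀ = -19.0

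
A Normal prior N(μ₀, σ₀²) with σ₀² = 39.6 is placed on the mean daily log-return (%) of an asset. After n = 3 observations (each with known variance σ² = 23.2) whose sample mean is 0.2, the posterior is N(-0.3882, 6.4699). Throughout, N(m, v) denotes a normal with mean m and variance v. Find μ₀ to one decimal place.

With known observation variance, the Normal–Normal posterior has precision τ_n = τ₀ + n/σ² and mean μ_n = (τ₀μ₀ + (n/σ²)x̄)/τ_n.
Here τ₀ = 1/39.6 = 0.025253 and τ_data = 3/23.2 = 0.129310, so τ_n = 0.154563.
Rearranging for μ₀: μ₀ = (μ_n·τ_n − τ_data·x̄)/τ₀ = (-0.3882·0.154563 − 0.129310·0.2) / 0.025253 = -0.085863/0.025253 ≈ -3.4.

μ₀ = -3.4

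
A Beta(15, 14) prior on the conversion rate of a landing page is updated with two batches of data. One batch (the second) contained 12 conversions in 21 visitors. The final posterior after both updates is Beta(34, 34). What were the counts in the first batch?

7 conversions and 11 bounces

Because Beta–binomial updating is additive in the counts, the combined data contributed (α_post−α_prior, β_post−β_prior) successes and failures.
Total across both batches: 34−15=19 conversions, 34−14=20 bounces.
Subtract the second batch: 19−12=7 conversions and 20−9=11 bounces.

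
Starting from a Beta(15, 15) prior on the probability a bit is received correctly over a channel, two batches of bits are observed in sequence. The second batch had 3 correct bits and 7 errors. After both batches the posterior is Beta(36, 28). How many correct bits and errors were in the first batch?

Because Beta–binomial updating is additive in the counts, the combined data contributed (α_post−α_prior, β_post−β_prior) successes and failures.
Total across both batches: 36−15=21 correct bits, 28−15=13 errors.
Subtract the second batch: 21−3=18 correct bits and 13−7=6 errors.

18 correct bits and 6 errors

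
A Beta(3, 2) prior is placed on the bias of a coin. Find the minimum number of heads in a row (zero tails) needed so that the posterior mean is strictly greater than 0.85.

After k heads and 0 tails the posterior is Beta(3+k, 2), with mean (3+k)/(3+2+k).
Set (3+k)/(5+k) > 0.85 and solve: k > (0.85·5 − 3)/(1 − 0.85) = 8.333.
The smallest integer exceeding 8.333 is 9.

k = 9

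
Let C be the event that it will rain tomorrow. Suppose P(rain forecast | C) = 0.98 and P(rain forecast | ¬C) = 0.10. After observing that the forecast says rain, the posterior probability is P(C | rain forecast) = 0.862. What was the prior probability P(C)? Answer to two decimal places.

P(C) = 0.39

Bayes' rule in odds form gives O(C|E) = O(C)·[P(E|C)/P(E|¬C)], hence O(C) = O(C|E)/LR.
Posterior odds = 0.862/(1−0.862) = 6.2464. LR = 0.98/0.10 = 9.8000.
Prior odds = 6.2464/9.8000 = 0.6374, so P(C) = 0.6374/(1+0.6374) ≈ 0.39.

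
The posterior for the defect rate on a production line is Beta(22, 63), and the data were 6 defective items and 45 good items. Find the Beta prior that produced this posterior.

Beta is conjugate to the binomial likelihood: posterior = Beta(a+s, b+f).
Subtract the data counts: 22−6=16, 63−45=18.

Beta(16, 18)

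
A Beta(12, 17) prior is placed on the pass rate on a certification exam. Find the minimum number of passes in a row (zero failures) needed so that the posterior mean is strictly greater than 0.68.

After k passes and 0 failures the posterior is Beta(12+k, 17), with mean (12+k)/(12+17+k).
Set (12+k)/(29+k) > 0.68 and solve: k > (0.68·29 − 12)/(1 − 0.68) = 24.125.
The smallest integer exceeding 24.125 is 25.

k = 25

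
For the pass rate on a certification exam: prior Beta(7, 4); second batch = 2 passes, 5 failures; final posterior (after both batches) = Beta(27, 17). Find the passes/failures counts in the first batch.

18 passes and 8 failures

Sequential conjugate updates are equivalent to a single update on the pooled data, so total successes = posterior α − prior α and total failures = posterior β − prior β.
Total across both batches: 27−7=20 passes, 17−4=13 failures.
Subtract the second batch: 20−2=18 passes and 13−5=8 failures.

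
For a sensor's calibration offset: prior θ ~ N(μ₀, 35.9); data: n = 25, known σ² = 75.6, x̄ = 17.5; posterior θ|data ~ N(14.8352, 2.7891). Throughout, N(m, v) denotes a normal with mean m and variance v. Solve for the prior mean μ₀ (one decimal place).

The posterior mean is a precision-weighted average: μ_n = (τ₀μ₀ + τ_data·x̄)/(τ₀+τ_data), with τ₀=1/σ₀² and τ_data=n/σ².
Here τ₀ = 1/35.9 = 0.027855 and τ_data = 25/75.6 = 0.330688, so τ_n = 0.358543.
Rearranging for μ₀: μ₀ = (μ_n·τ_n − τ_data·x̄)/τ₀ = (14.8352·0.358543 − 0.330688·17.5) / 0.027855 = -0.467983/0.027855 ≈ -16.8.

μ₀ = -16.8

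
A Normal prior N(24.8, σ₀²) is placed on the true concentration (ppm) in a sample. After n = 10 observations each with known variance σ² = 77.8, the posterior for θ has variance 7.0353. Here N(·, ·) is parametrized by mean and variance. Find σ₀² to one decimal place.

σ₀² = 73.5

For the Normal–Normal model with known σ², precisions add: τ_n = τ₀ + n/σ².
So 1/σ₀² = 1/7.0353 − 10/77.8 = 0.142140 − 0.128535 = 0.013605.
Hence σ₀² = 1/0.013605 ≈ 73.5.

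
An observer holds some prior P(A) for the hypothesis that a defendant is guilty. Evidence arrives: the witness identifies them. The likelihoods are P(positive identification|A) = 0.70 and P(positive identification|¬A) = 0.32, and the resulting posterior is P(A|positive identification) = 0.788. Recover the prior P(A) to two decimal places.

In odds form, posterior odds = prior odds × likelihood ratio, so prior odds = posterior odds ÷ LR.
Posterior odds = 0.788/(1−0.788) = 3.7170. LR = 0.70/0.32 = 2.1875.
Prior odds = 3.7170/2.1875 = 1.6992, so P(A) = 1.6992/(1+1.6992) ≈ 0.63.

P(A) = 0.63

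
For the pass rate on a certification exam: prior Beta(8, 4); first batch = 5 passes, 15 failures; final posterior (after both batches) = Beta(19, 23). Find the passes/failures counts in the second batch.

Because Beta–binomial updating is additive in the counts, the combined data contributed (α_post−α_prior, β_post−β_prior) successes and failures.
Total across both batches: 19−8=11 passes, 23−4=19 failures.
Subtract the first batch: 11−5=6 passes and 19−15=4 failures.

6 passes and 4 failures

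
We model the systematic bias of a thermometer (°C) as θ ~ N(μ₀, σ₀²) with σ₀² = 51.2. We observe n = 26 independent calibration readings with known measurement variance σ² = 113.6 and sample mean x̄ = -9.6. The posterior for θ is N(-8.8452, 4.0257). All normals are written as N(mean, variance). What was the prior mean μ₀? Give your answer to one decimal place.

μ₀ = 0.0

With known observation variance, the Normal–Normal posterior has precision τ_n = τ₀ + n/σ² and mean μ_n = (τ₀μ₀ + (n/σ²)x̄)/τ_n.
Here τ₀ = 1/51.2 = 0.019531 and τ_data = 26/113.6 = 0.228873, so τ_n = 0.248404.
Rearranging for μ₀: μ₀ = (μ_n·τ_n − τ_data·x̄)/τ₀ = (-8.8452·0.248404 − 0.228873·-9.6) / 0.019531 = -0.000002/0.019531 ≈ 0.0.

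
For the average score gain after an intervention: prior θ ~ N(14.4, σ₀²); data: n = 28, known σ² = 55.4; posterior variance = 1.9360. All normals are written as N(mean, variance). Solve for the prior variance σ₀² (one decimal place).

Posterior precision equals prior precision plus data precision: 1/σ_n² = 1/σ₀² + n/σ².
So 1/σ₀² = 1/1.9360 − 28/55.4 = 0.516529 − 0.505415 = 0.011114.
Hence σ₀² = 1/0.011114 ≈ 90.0.

σ₀² = 90.0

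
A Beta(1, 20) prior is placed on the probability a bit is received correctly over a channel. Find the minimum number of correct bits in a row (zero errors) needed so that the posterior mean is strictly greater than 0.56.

k = 25

After k correct bits and 0 errors the posterior is Beta(1+k, 20), with mean (1+k)/(1+20+k).
Set (1+k)/(21+k) > 0.56 and solve: k > (0.56·21 − 1)/(1 − 0.56) = 24.455.
The smallest integer exceeding 24.455 is 25, and checking k=25: (26)/(46) = 0.5652 > 0.56.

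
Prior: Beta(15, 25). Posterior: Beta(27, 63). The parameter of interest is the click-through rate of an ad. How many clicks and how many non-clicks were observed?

Beta is conjugate to the binomial likelihood: posterior = Beta(α+s, β+f).
Match parameters: s=27−15=12, f=63−25=38.

12 clicks and 38 non-clicks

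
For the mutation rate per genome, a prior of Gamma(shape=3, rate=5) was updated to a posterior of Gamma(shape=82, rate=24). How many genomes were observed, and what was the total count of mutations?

Gamma–Poisson conjugacy: posterior shape = α + Σxᵢ, posterior rate = β + n.
Matching: Σxᵢ = 82 − 3 = 79 and n = 24 − 5 = 19.

n = 19 genomes with total 79 mutations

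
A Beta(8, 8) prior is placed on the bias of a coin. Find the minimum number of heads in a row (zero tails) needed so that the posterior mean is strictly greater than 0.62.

After k heads and 0 tails the posterior is Beta(8+k, 8), with mean (8+k)/(8+8+k).
Set (8+k)/(16+k) > 0.62 and solve: k > (0.62·16 − 8)/(1 − 0.62) = 5.053.
The smallest integer exceeding 5.053 is 6, and checking k=6: (14)/(22) = 0.6364 > 0.62.

k = 6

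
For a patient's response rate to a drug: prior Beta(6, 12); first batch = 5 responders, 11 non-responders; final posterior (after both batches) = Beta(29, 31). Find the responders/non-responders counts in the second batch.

18 responders and 8 non-responders

Sequential conjugate updates are equivalent to a single update on the pooled data, so total successes = posterior α − prior α and total failures = posterior β − prior β.
Total across both batches: 29−6=23 responders, 31−12=19 non-responders.
Subtract the first batch: 23−5=18 responders and 19−11=8 non-responders.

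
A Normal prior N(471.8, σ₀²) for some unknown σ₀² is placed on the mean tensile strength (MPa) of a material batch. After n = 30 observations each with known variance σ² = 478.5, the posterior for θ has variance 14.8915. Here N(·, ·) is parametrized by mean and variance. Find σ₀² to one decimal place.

σ₀² = 224.4

Posterior precision equals prior precision plus data precision: 1/σ_n² = 1/σ₀² + n/σ².
So 1/σ₀² = 1/14.8915 − 30/478.5 = 0.067152 − 0.062696 = 0.004456.
Hence σ₀² = 1/0.004456 ≈ 224.4.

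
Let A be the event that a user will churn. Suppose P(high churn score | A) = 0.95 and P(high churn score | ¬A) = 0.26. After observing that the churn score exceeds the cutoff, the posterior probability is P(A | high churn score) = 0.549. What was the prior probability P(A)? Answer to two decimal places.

P(A) = 0.25

In odds form, posterior odds = prior odds × likelihood ratio, so prior odds = posterior odds ÷ LR.
Posterior odds = 0.549/(1−0.549) = 1.2173. LR = 0.95/0.26 = 3.6538.
Prior odds = 1.2173/3.6538 = 0.3332, so P(A) = 0.3332/(1+0.3332) ≈ 0.25.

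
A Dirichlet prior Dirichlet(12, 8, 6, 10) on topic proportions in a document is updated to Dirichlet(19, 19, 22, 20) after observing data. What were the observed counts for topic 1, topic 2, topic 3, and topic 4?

For a Dirichlet(α) prior with multinomial counts c, the posterior is Dirichlet(α + c) componentwise.
Counts are posterior − prior componentwise: 19−12=7, 19−8=11, 22−6=16, 20−10=10.

counts (7, 11, 16, 10)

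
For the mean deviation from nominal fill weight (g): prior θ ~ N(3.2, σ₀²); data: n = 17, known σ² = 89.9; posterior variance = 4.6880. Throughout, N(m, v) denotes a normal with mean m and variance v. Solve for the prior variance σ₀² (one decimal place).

For the Normal–Normal model with known σ², precisions add: τ_n = τ₀ + n/σ².
So 1/σ₀² = 1/4.6880 − 17/89.9 = 0.213311 − 0.189099 = 0.024212.
Hence σ₀² = 1/0.024212 ≈ 41.3.

σ₀² = 41.3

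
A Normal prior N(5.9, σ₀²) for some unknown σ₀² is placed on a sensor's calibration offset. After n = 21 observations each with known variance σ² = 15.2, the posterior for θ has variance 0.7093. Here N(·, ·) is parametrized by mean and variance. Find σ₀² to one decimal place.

σ₀² = 35.4

Posterior precision equals prior precision plus data precision: 1/σ_n² = 1/σ₀² + n/σ².
So 1/σ₀² = 1/0.7093 − 21/15.2 = 1.409841 − 1.381579 = 0.028262.
Hence σ₀² = 1/0.028262 ≈ 35.4.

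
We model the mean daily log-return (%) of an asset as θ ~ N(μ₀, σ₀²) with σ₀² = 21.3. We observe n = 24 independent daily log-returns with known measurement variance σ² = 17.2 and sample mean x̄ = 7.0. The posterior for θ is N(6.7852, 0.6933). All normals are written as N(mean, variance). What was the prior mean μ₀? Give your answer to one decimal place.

μ₀ = 0.4

With known observation variance, the Normal–Normal posterior has precision τ_n = τ₀ + n/σ² and mean μ_n = (τ₀μ₀ + (n/σ²)x̄)/τ_n.
Here τ₀ = 1/21.3 = 0.046948 and τ_data = 24/17.2 = 1.395349, so τ_n = 1.442297.
Rearranging for μ₀: μ₀ = (μ_n·τ_n − τ_data·x̄)/τ₀ = (6.7852·1.442297 − 1.395349·7.0) / 0.046948 = 0.018831/0.046948 ≈ 0.4.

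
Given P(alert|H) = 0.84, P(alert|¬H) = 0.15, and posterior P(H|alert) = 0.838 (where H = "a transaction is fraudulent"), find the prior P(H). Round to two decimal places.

In odds form, posterior odds = prior odds × likelihood ratio, so prior odds = posterior odds ÷ LR.
Posterior odds = 0.838/(1−0.838) = 5.1728. LR = 0.84/0.15 = 5.6000.
Prior odds = 5.1728/5.6000 = 0.9237, so P(H) = 0.9237/(1+0.9237) ≈ 0.48.

P(H) = 0.48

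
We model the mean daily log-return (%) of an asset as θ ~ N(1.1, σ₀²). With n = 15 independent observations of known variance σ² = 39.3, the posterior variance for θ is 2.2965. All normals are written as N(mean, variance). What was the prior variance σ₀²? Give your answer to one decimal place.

σ₀² = 18.6

Posterior precision equals prior precision plus data precision: 1/σ_n² = 1/σ₀² + n/σ².
So 1/σ₀² = 1/2.2965 − 15/39.3 = 0.435445 − 0.381679 = 0.053766.
Hence σ₀² = 1/0.053766 ≈ 18.6.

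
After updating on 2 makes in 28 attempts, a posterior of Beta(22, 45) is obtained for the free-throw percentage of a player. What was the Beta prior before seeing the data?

Beta is conjugate to the binomial likelihood: posterior = Beta(a+s, b+f).
Subtract the data counts: 22−2=20, 45−26=19.

Beta(20, 19)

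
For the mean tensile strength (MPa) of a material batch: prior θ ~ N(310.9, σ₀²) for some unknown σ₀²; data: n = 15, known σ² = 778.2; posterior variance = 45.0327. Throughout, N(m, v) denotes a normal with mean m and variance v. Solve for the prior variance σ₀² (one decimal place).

σ₀² = 341.2

Posterior precision equals prior precision plus data precision: 1/σ_n² = 1/σ₀² + n/σ².
So 1/σ₀² = 1/45.0327 − 15/778.2 = 0.022206 − 0.019275 = 0.002931.
Hence σ₀² = 1/0.002931 ≈ 341.2.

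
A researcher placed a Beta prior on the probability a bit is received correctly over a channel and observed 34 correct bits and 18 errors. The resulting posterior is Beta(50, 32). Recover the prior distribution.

Beta(16, 14)

Under Beta–binomial conjugacy the posterior parameters are (a+s, b+f).
So a = 50 − 34 = 16 and b = 32 − 18 = 14.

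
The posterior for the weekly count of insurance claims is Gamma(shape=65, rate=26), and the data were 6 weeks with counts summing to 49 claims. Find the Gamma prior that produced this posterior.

Gamma(shape=16, rate=20)

A Gamma(α, β) prior (rate parametrization) on a Poisson rate with n observations summing to S gives posterior Gamma(α+S, β+n).
So α = 65 − 49 = 16 and β = 26 − 6 = 20.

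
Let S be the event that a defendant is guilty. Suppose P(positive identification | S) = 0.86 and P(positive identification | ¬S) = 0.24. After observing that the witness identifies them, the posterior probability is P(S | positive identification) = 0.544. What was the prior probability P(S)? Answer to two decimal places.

P(S) = 0.25

Bayes' rule in odds form gives O(S|E) = O(S)·[P(E|S)/P(E|¬S)], hence O(S) = O(S|E)/LR.
Posterior odds = 0.544/(1−0.544) = 1.1930. LR = 0.86/0.24 = 3.5833.
Prior odds = 1.1930/3.5833 = 0.3329, so P(S) = 0.3329/(1+0.3329) ≈ 0.25.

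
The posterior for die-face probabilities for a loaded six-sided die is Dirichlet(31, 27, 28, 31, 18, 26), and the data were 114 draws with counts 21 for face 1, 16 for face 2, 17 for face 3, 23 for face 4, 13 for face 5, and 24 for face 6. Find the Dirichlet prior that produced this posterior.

Dirichlet(10, 11, 11, 8, 5, 2)

For a Dirichlet(α) prior with multinomial counts c, the posterior is Dirichlet(α + c) componentwise.
Subtract each count from the matching posterior parameter: 31−21=10, 27−16=11, 28−17=11, 31−23=8, 18−13=5, 26−24=2.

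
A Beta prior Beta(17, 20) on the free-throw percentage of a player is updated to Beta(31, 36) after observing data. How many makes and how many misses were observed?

A Beta(a, b) prior with s successes and f failures in binomial data gives a Beta(a+s, b+f) posterior.
So s = 31 − 17 = 14 and f = 36 − 20 = 16.

14 makes and 16 misses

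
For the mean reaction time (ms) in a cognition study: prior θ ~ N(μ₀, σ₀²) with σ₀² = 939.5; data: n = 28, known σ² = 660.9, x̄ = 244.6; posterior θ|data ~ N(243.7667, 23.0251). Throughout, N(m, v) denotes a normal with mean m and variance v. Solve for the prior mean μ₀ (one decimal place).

With known observation variance, the Normal–Normal posterior has precision τ_n = τ₀ + n/σ² and mean μ_n = (τ₀μ₀ + (n/σ²)x̄)/τ_n.
Here τ₀ = 1/939.5 = 0.001064 and τ_data = 28/660.9 = 0.042366, so τ_n = 0.043430.
Rearranging for μ₀: μ₀ = (μ_n·τ_n − τ_data·x̄)/τ₀ = (243.7667·0.043430 − 0.042366·244.6) / 0.001064 = 0.224064/0.001064 ≈ 210.6.

μ₀ = 210.6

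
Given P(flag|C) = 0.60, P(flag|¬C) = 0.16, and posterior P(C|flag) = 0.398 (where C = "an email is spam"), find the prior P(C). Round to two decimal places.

Bayes' rule in odds form gives O(C|E) = O(C)·[P(E|C)/P(E|¬C)], hence O(C) = O(C|E)/LR.
Posterior odds = 0.398/(1−0.398) = 0.6611. LR = 0.60/0.16 = 3.7500.
Prior odds = 0.6611/3.7500 = 0.1763, so P(C) = 0.1763/(1+0.1763) ≈ 0.15.

P(C) = 0.15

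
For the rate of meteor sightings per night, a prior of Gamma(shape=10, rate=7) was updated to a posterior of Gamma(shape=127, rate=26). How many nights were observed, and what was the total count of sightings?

A Gamma(α, β) prior (rate parametrization) on a Poisson rate with n observations summing to S gives posterior Gamma(α+S, β+n).
Matching: Σxᵢ = 127 − 10 = 117 and n = 26 − 7 = 19.

n = 19 nights with total 117 sightings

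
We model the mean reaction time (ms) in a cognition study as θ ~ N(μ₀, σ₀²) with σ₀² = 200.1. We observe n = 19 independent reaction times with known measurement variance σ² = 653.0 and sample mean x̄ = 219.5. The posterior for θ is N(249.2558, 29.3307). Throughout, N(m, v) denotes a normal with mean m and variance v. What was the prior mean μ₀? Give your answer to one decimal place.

μ₀ = 422.5

The posterior mean is a precision-weighted average: μ_n = (τ₀μ₀ + τ_data·x̄)/(τ₀+τ_data), with τ₀=1/σ₀² and τ_data=n/σ².
Here τ₀ = 1/200.1 = 0.004998 and τ_data = 19/653.0 = 0.029096, so τ_n = 0.034094.
Rearranging for μ₀: μ₀ = (μ_n·τ_n − τ_data·x̄)/τ₀ = (249.2558·0.034094 − 0.029096·219.5) / 0.004998 = 2.111555/0.004998 ≈ 422.5.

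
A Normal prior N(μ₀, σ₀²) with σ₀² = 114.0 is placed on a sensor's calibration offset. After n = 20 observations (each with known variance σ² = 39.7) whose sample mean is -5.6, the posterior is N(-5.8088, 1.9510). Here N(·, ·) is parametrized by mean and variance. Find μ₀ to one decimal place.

With known observation variance, the Normal–Normal posterior has precision τ_n = τ₀ + n/σ² and mean μ_n = (τ₀μ₀ + (n/σ²)x̄)/τ_n.
Here τ₀ = 1/114.0 = 0.008772 and τ_data = 20/39.7 = 0.503778, so τ_n = 0.512550.
Rearranging for μ₀: μ₀ = (μ_n·τ_n − τ_data·x̄)/τ₀ = (-5.8088·0.512550 − 0.503778·-5.6) / 0.008772 = -0.156144/0.008772 ≈ -17.8.

μ₀ = -17.8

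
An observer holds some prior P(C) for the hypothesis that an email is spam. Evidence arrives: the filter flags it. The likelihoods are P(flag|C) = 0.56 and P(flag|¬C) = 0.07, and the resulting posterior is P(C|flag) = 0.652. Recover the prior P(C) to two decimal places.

P(C) = 0.19

Bayes' rule in odds form gives O(C|E) = O(C)·[P(E|C)/P(E|¬C)], hence O(C) = O(C|E)/LR.
Posterior odds = 0.652/(1−0.652) = 1.8736. LR = 0.56/0.07 = 8.0000.
Prior odds = 1.8736/8.0000 = 0.2342, so P(C) = 0.2342/(1+0.2342) ≈ 0.19.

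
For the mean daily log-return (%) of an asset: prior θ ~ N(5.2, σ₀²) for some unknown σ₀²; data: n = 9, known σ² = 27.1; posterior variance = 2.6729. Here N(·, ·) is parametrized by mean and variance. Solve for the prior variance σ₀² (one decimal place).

Posterior precision equals prior precision plus data precision: 1/σ_n² = 1/σ₀² + n/σ².
So 1/σ₀² = 1/2.6729 − 9/27.1 = 0.374125 − 0.332103 = 0.042022.
Hence σ₀² = 1/0.042022 ≈ 23.8.

σ₀² = 23.8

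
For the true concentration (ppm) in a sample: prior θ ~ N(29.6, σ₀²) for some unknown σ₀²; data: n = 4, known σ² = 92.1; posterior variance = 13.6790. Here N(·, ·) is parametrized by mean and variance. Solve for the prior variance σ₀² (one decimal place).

σ₀² = 33.7

Posterior precision equals prior precision plus data precision: 1/σ_n² = 1/σ₀² + n/σ².
So 1/σ₀² = 1/13.6790 − 4/92.1 = 0.073105 − 0.043431 = 0.029674.
Hence σ₀² = 1/0.029674 ≈ 33.7.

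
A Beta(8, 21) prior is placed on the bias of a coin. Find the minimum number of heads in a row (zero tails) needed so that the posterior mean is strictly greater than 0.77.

After k heads and 0 tails the posterior is Beta(8+k, 21), with mean (8+k)/(8+21+k).
Set (8+k)/(29+k) > 0.77 and solve: k > (0.77·29 − 8)/(1 − 0.77) = 62.304.
The smallest integer exceeding 62.304 is 63.

k = 63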